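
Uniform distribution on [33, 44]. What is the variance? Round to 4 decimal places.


Var = (b-a)^2 / 12
(b-a)^2 = (44 - 33)^2 = 121
Var = 121/12 ≈ 10.083333

10.0833


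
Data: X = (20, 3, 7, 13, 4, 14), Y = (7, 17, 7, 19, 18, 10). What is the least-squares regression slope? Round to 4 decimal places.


b = sum((xi-xbar)(yi-ybar)) / sum((xi-xbar)^2)
n = 6, xbar = 61/6 ≈ 10.166667, ybar = 78/6 = 13
Sxy = sum((xi-xbar)(yi-ybar)) = -94
Sxx = sum((xi-xbar)^2) = 1313/6 ≈ 218.833333
b = Sxy / Sxx = -564/1313 ≈ -0.429551

-0.4296


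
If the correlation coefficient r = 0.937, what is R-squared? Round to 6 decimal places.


R^2 = r^2 = (0.937)^2 = 0.877969

0.877969


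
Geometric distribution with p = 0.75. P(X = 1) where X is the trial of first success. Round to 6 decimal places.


P = (1-p)^(k-1) * p
(1-p)^(k-1) = 0.25^0 = 1
P = 1 * 0.75 = 0.75

0.750000


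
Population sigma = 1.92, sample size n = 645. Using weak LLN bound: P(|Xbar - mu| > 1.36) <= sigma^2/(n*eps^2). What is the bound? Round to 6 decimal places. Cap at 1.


bound = min(1, sigma^2/(n*eps^2))
sigma^2 = 1.92^2 = 3.6864
n*eps^2 = 645 * 1.36^2 = 645 * 1.8496 = 1192.992
sigma^2/(n*eps^2) = 3.6864 / 1192.992 ≈ 0.00309005

0.003090


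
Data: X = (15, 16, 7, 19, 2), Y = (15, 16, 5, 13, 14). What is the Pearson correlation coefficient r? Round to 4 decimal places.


r = sum((xi-xbar)(yi-ybar)) / sqrt(sum((xi-xbar)^2) * sum((yi-ybar)^2))
n = 5, xbar = 59/5 = 11.8, ybar = 63/5 = 12.6
Sxy = sum((xi-xbar)(yi-ybar)) = 47.6
Sxx = sum((xi-xbar)^2) = 198.8
Syy = sum((yi-ybar)^2) = 77.2
sqrt(Sxx*Syy) ≈ 123.884462
r = Sxy / sqrt(Sxx*Syy) = 47.6 / 123.884462 ≈ 0.384229

0.3842


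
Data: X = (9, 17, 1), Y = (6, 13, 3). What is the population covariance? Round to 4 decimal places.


Cov = (1/n)*sum((xi-xbar)(yi-ybar))
n = 3, xbar = 27/3 = 9, ybar = 22/3 ≈ 7.333333
sum((xi-xbar)(yi-ybar)) = 80
Cov = 80 / 3 = 80/3 ≈ 26.666667

26.6667


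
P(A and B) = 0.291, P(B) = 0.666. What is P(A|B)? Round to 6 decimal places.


P(A|B) = P(A and B) / P(B) = 0.291 / 0.666 = 97/222 ≈ 0.43693694

0.436937


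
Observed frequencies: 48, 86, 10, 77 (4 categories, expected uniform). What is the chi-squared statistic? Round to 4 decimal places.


chi2 = sum((O-E)^2/E), E = total/4
total = 221, E = 221/4 = 55.25
(48 - 55.25)^2 / 55.25 = 52.5625 / 55.25 = 841/884 ≈ 0.951357
(86 - 55.25)^2 / 55.25 = 945.5625 / 55.25 = 15129/884 ≈ 17.114253
(10 - 55.25)^2 / 55.25 = 2047.5625 / 55.25 = 32761/884 ≈ 37.059955
(77 - 55.25)^2 / 55.25 = 473.0625 / 55.25 = 7569/884 ≈ 8.562217
chi2 = 14075/221 ≈ 63.687783

63.6878


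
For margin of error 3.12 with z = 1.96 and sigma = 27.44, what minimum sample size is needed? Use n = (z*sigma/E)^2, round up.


z*sigma/E = 1.96 * 27.44 / 3.12 = 16807/975 ≈ 17.237949
(z*sigma/E)^2 ≈ 297.146876
round up: n = 298

298


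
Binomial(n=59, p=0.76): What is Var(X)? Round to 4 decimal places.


Var = n*p*(1-p) = 59 * 0.76 * 0.24 = 10.7616

10.7616


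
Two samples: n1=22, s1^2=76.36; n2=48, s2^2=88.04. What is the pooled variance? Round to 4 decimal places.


sp^2 = ((n1-1)*s1^2 + (n2-1)*s2^2)/(n1+n2-2)
(n1-1)*s1^2 = 21 * 76.36 = 1603.56
(n2-1)*s2^2 = 47 * 88.04 = 4137.88
numerator = 1603.56 + 4137.88 = 5741.44
n1+n2-2 = 68
sp^2 = 5741.44 / 68 = 35884/425 ≈ 84.432941

84.4329


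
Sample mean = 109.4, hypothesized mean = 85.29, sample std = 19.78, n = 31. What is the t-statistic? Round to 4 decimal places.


t = (xbar - mu0) / (s/sqrt(n))
xbar - mu0 = 109.4 - 85.29 = 24.11
sqrt(31) ≈ 5.56776436
s/sqrt(n) = 19.78 / 5.56776436 ≈ 3.55259287
t = 24.11 / 3.55259287 ≈ 6.786592

6.7866


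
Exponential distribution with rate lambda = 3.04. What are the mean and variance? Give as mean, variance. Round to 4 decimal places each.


mean = 1/lam, var = 1/lam^2
mean = 1 / 3.04 = 25/76 ≈ 0.328947
lam^2 = 3.04^2 = 9.2416
var = 1 / 9.2416 = 625/5776 ≈ 0.108206

0.3289, 0.1082


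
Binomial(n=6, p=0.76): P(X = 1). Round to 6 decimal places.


P = C(n,k) * p^k * (1-p)^(n-k)
C(6,1) = 6
p^k = 0.76^1 = 0.76
(1-p)^(n-k) = 0.24^5 = 0.0007962624
P = 6 * 0.76 * 0.0007962624 ≈ 0.003631

0.003631


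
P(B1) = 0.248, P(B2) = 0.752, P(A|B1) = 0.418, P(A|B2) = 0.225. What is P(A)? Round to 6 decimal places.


P(A) = P(A|B1)*P(B1) + P(A|B2)*P(B2)
P(A|B1)*P(B1) = 0.418 * 0.248 = 0.103664
P(A|B2)*P(B2) = 0.225 * 0.752 = 0.1692
P(A) = 0.103664 + 0.1692 = 0.272864

0.272864


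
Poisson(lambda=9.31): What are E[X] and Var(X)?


E[X] = Var(X) = lambda = 9.31

9.31, 9.31


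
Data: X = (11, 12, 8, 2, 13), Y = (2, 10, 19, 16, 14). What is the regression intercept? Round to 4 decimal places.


a = ybar - b*xbar, where b = sum((xi-xbar)(yi-ybar)) / sum((xi-xbar)^2)
n = 5, xbar = 46/5 = 9.2, ybar = 61/5 = 12.2
Sxy = sum((xi-xbar)(yi-ybar)) = -53.2
Sxx = sum((xi-xbar)^2) = 78.8
b = Sxy / Sxx = -133/197 ≈ -0.675127
a = 12.2 - (-0.675127) * 9.2 = 3627/197 ≈ 18.411168

18.4112


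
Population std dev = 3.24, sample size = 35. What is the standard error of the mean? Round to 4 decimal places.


SE = sigma / sqrt(n)
sqrt(35) ≈ 5.916080
SE = 3.24 / 5.916080 ≈ 0.547660

0.5477


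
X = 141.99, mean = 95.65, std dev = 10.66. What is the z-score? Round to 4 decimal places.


z = (X - mu) / sigma
X - mu = 141.99 - 95.65 = 46.34
z = 46.34 / 10.66 = 2317/533 ≈ 4.347092

4.3471


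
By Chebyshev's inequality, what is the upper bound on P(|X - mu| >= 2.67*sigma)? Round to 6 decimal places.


P <= 1/k^2
k^2 = 2.67^2 = 7.1289
1/k^2 = 1 / 7.1289 ≈ 0.14027410

0.140274


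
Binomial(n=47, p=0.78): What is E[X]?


E[X] = n*p = 47 * 0.78 = 36.66

36.66


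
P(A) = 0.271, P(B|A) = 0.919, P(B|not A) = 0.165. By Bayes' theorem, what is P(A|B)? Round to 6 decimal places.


P(A|B) = P(B|A)*P(A) / P(B), P(B) = P(B|A)*P(A) + P(B|not A)*P(not A)
P(B|A)*P(A) = 0.919 * 0.271 = 0.249049
P(B|not A)*P(not A) = 0.165 * 0.729 = 0.120285
P(B) = 0.249049 + 0.120285 = 0.369334
P(A|B) = 0.249049 / 0.369334 ≈ 0.67431918

0.674319


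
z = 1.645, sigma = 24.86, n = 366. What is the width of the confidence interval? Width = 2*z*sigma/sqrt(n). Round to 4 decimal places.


width = 2*z*sigma/sqrt(n)
2*z*sigma = 2 * 1.645 * 24.86 = 81.7894
sqrt(366) ≈ 19.131126
width = 81.7894 / 19.131126 ≈ 4.275200

4.2752


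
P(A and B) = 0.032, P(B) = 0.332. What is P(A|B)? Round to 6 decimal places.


P(A|B) = P(A and B) / P(B) = 0.032 / 0.332 = 8/83 ≈ 0.09638554

0.096386


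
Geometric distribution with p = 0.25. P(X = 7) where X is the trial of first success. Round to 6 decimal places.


P = (1-p)^(k-1) * p
(1-p)^(k-1) = 0.75^6 = 729/4096 ≈ 0.1779785
P = 0.1779785 * 0.25 ≈ 0.04449463

0.044495


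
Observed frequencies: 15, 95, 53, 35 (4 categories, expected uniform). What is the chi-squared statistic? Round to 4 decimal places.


chi2 = sum((O-E)^2/E), E = total/4
total = 198, E = 198/4 = 49.5
(15 - 49.5)^2 / 49.5 = 1190.25 / 49.5 = 529/22 ≈ 24.045455
(95 - 49.5)^2 / 49.5 = 2070.25 / 49.5 = 8281/198 ≈ 41.823232
(53 - 49.5)^2 / 49.5 = 12.25 / 49.5 = 49/198 ≈ 0.247475
(35 - 49.5)^2 / 49.5 = 210.25 / 49.5 = 841/198 ≈ 4.247475
chi2 = 774/11 ≈ 70.363636

70.3636


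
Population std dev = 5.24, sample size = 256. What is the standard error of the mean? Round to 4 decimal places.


SE = sigma / sqrt(n)
sqrt(256) = 16
SE = 5.24 / 16 = 0.3275

0.3275


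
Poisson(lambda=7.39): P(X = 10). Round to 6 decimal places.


P = e^(-lam) * lam^k / k!
e^(-7.39) ≈ 0.0006173960
lam^k = 7.39^10 ≈ 485785316.950301
k! = 10! = 3628800
P = 0.0006173960 * 485785316.950301 / 3628800 ≈ 0.082650

0.082650


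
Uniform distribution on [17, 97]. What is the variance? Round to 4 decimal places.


Var = (b-a)^2 / 12
(b-a)^2 = (97 - 17)^2 = 6400
Var = 6400/12 ≈ 533.333333

533.3333


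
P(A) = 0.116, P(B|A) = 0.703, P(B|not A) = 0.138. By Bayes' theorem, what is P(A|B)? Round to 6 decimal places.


P(A|B) = P(B|A)*P(A) / P(B), P(B) = P(B|A)*P(A) + P(B|not A)*P(not A)
P(B|A)*P(A) = 0.703 * 0.116 = 0.081548
P(B|not A)*P(not A) = 0.138 * 0.884 = 0.121992
P(B) = 0.081548 + 0.121992 = 0.20354
P(A|B) = 0.081548 / 0.20354 ≈ 0.40064852

0.400649


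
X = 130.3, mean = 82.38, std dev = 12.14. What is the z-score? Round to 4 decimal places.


z = (X - mu) / sigma
X - mu = 130.3 - 82.38 = 47.92
z = 47.92 / 12.14 = 2396/607 ≈ 3.947282

3.9473


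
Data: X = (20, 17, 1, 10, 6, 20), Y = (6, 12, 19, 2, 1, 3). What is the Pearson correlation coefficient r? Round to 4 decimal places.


r = sum((xi-xbar)(yi-ybar)) / sqrt(sum((xi-xbar)^2) * sum((yi-ybar)^2))
n = 6, xbar = 74/6 = 37/3 ≈ 12.333333, ybar = 43/6 ≈ 7.166667
Sxy = sum((xi-xbar)(yi-ybar)) = -304/3 ≈ -101.333333
Sxx = sum((xi-xbar)^2) = 940/3 ≈ 313.333333
Syy = sum((yi-ybar)^2) = 1481/6 ≈ 246.833333
sqrt(Sxx*Syy) ≈ 278.102699
r = Sxy / sqrt(Sxx*Syy) = -101.333333 / 278.102699 ≈ -0.364374

-0.3644


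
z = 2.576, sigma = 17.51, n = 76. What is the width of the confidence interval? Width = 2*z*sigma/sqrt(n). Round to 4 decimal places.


width = 2*z*sigma/sqrt(n)
2*z*sigma = 2 * 2.576 * 17.51 = 90.21152
sqrt(76) ≈ 8.717798
width = 90.21152 / 8.717798 ≈ 10.347971

10.3480


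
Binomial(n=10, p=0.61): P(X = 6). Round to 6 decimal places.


P = C(n,k) * p^k * (1-p)^(n-k)
C(10,6) = 210
p^k = 0.61^6 ≈ 0.05152037
(1-p)^(n-k) = 0.39^4 = 0.02313441
P = 210 * 0.05152037 * 0.02313441 ≈ 0.250298

0.250298


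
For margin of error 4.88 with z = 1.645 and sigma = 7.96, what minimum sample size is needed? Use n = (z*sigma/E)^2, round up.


z*sigma/E = 1.645 * 7.96 / 4.88 ≈ 2.683238
(z*sigma/E)^2 ≈ 7.199765
round up: n = 8

8


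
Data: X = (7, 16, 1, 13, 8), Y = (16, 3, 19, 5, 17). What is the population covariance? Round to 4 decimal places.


Cov = (1/n)*sum((xi-xbar)(yi-ybar))
n = 5, xbar = 45/5 = 9, ybar = 60/5 = 12
sum((xi-xbar)(yi-ybar)) = -160
Cov = -160 / 5 = -32

-32.0000


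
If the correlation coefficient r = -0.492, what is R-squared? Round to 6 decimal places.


R^2 = r^2 = (-0.492)^2 = 0.242064

0.242064


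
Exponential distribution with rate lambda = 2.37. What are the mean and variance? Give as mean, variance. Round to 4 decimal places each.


mean = 1/lam, var = 1/lam^2
mean = 1 / 2.37 = 100/237 ≈ 0.421941
lam^2 = 2.37^2 = 5.6169
var = 1 / 5.6169 ≈ 0.178034

0.4219, 0.1780


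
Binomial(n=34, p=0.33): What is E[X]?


E[X] = n*p = 34 * 0.33 = 11.22

11.22


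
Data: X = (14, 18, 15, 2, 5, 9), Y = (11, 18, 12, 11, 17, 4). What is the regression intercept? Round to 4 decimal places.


a = ybar - b*xbar, where b = sum((xi-xbar)(yi-ybar)) / sum((xi-xbar)^2)
n = 6, xbar = 63/6 = 10.5, ybar = 73/6 ≈ 12.166667
Sxy = sum((xi-xbar)(yi-ybar)) = 34.5
Sxx = sum((xi-xbar)^2) = 193.5
b = Sxy / Sxx = 23/129 ≈ 0.178295
a = 12.166667 - 0.178295 * 10.5 = 1328/129 ≈ 10.294574

10.2946


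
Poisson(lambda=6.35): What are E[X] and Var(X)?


E[X] = Var(X) = lambda = 6.35

6.35, 6.35


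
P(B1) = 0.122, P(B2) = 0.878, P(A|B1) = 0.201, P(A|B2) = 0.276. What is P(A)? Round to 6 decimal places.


P(A) = P(A|B1)*P(B1) + P(A|B2)*P(B2)
P(A|B1)*P(B1) = 0.201 * 0.122 = 0.024522
P(A|B2)*P(B2) = 0.276 * 0.878 = 0.242328
P(A) = 0.024522 + 0.242328 = 0.26685

0.266850


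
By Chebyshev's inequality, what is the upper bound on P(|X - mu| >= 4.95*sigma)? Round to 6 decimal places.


P <= 1/k^2
k^2 = 4.95^2 = 24.5025
1/k^2 = 1 / 24.5025 = 400/9801 ≈ 0.04081216

0.040812


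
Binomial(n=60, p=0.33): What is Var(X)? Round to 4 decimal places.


Var = n*p*(1-p) = 60 * 0.33 * 0.67 = 13.266

13.2660


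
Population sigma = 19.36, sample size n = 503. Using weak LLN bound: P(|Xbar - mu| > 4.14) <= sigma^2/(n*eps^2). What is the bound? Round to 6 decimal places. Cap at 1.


bound = min(1, sigma^2/(n*eps^2))
sigma^2 = 19.36^2 = 374.8096
n*eps^2 = 503 * 4.14^2 = 503 * 17.1396 = 8621.2188
sigma^2/(n*eps^2) = 374.8096 / 8621.2188 ≈ 0.04347525

0.043475


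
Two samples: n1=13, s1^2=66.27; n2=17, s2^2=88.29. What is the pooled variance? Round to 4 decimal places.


sp^2 = ((n1-1)*s1^2 + (n2-1)*s2^2)/(n1+n2-2)
(n1-1)*s1^2 = 12 * 66.27 = 795.24
(n2-1)*s2^2 = 16 * 88.29 = 1412.64
numerator = 795.24 + 1412.64 = 2207.88
n1+n2-2 = 28
sp^2 = 2207.88 / 28 = 55197/700 ≈ 78.852857

78.8529


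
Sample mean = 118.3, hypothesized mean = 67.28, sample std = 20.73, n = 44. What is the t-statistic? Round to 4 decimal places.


t = (xbar - mu0) / (s/sqrt(n))
xbar - mu0 = 118.3 - 67.28 = 51.02
sqrt(44) ≈ 6.63324958
s/sqrt(n) = 20.73 / 6.63324958 ≈ 3.12516509
t = 51.02 / 3.12516509 ≈ 16.325538

16.3255


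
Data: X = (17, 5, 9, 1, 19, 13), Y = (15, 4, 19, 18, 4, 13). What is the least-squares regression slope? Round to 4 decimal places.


b = sum((xi-xbar)(yi-ybar)) / sum((xi-xbar)^2)
n = 6, xbar = 64/6 = 32/3 ≈ 10.666667, ybar = 73/6 ≈ 12.166667
Sxy = sum((xi-xbar)(yi-ybar)) = -209/3 ≈ -69.666667
Sxx = sum((xi-xbar)^2) = 730/3 ≈ 243.333333
b = Sxy / Sxx = -209/730 ≈ -0.286301

-0.2863


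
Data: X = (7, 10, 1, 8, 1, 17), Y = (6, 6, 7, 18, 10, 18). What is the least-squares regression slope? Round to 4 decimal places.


b = sum((xi-xbar)(yi-ybar)) / sum((xi-xbar)^2)
n = 6, xbar = 44/6 = 22/3 ≈ 7.333333, ybar = 65/6 ≈ 10.833333
Sxy = sum((xi-xbar)(yi-ybar)) = 277/3 ≈ 92.333333
Sxx = sum((xi-xbar)^2) = 544/3 ≈ 181.333333
b = Sxy / Sxx = 277/544 ≈ 0.509191

0.5092


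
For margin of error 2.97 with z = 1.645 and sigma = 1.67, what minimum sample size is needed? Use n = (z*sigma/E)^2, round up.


z*sigma/E = 1.645 * 1.67 / 2.97 ≈ 0.924966
(z*sigma/E)^2 ≈ 0.855563
round up: n = 1

1


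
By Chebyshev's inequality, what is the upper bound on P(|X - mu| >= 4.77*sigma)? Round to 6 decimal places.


P <= 1/k^2
k^2 = 4.77^2 = 22.7529
1/k^2 = 1 / 22.7529 ≈ 0.04395044

0.043950


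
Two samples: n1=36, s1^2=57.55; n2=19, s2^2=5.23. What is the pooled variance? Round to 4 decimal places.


sp^2 = ((n1-1)*s1^2 + (n2-1)*s2^2)/(n1+n2-2)
(n1-1)*s1^2 = 35 * 57.55 = 2014.25
(n2-1)*s2^2 = 18 * 5.23 = 94.14
numerator = 2014.25 + 94.14 = 2108.39
n1+n2-2 = 53
sp^2 = 2108.39 / 53 = 210839/5300 ≈ 39.780943

39.7809


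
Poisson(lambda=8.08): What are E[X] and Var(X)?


E[X] = Var(X) = lambda = 8.08

8.08, 8.08


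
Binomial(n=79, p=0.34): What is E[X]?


E[X] = n*p = 79 * 0.34 = 26.86

26.86


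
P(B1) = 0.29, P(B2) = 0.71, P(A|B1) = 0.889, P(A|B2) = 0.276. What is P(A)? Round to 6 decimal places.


P(A) = P(A|B1)*P(B1) + P(A|B2)*P(B2)
P(A|B1)*P(B1) = 0.889 * 0.29 = 0.25781
P(A|B2)*P(B2) = 0.276 * 0.71 = 0.19596
P(A) = 0.25781 + 0.19596 = 0.45377

0.453770


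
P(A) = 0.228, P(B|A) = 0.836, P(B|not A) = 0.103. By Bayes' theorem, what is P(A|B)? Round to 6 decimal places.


P(A|B) = P(B|A)*P(A) / P(B), P(B) = P(B|A)*P(A) + P(B|not A)*P(not A)
P(B|A)*P(A) = 0.836 * 0.228 = 0.190608
P(B|not A)*P(not A) = 0.103 * 0.772 = 0.079516
P(B) = 0.190608 + 0.079516 = 0.270124
P(A|B) = 0.190608 / 0.270124 ≈ 0.70563149

0.705631


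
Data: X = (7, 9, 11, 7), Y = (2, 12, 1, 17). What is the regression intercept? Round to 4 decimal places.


a = ybar - b*xbar, where b = sum((xi-xbar)(yi-ybar)) / sum((xi-xbar)^2)
n = 4, xbar = 34/4 = 8.5, ybar = 32/4 = 8
Sxy = sum((xi-xbar)(yi-ybar)) = -20
Sxx = sum((xi-xbar)^2) = 11
b = Sxy / Sxx = -20/11 ≈ -1.818182
a = 8 - (-1.818182) * 8.5 = 258/11 ≈ 23.454545

23.4545


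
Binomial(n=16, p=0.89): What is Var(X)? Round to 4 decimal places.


Var = n*p*(1-p) = 16 * 0.89 * 0.11 = 1.5664

1.5664


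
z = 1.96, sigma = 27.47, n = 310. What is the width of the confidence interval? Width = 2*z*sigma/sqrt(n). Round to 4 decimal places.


width = 2*z*sigma/sqrt(n)
2*z*sigma = 2 * 1.96 * 27.47 = 107.6824
sqrt(310) ≈ 17.606817
width = 107.6824 / 17.606817 ≈ 6.115949

6.1159


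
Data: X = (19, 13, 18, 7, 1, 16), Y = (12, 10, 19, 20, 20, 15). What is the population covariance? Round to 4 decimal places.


Cov = (1/n)*sum((xi-xbar)(yi-ybar))
n = 6, xbar = 74/6 = 37/3 ≈ 12.333333, ybar = 96/6 = 16
sum((xi-xbar)(yi-ybar)) = -84
Cov = -84 / 6 = -14

-14.0000


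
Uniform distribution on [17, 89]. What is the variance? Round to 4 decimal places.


Var = (b-a)^2 / 12
(b-a)^2 = (89 - 17)^2 = 5184
Var = 5184/12 = 432

432.0000


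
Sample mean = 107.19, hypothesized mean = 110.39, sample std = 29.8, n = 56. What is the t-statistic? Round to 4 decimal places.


t = (xbar - mu0) / (s/sqrt(n))
xbar - mu0 = 107.19 - 110.39 = -3.2
sqrt(56) ≈ 7.48331477
s/sqrt(n) = 29.8 / 7.48331477 ≈ 3.98219250
t = -3.2 / 3.98219250 ≈ -0.803577

-0.8036


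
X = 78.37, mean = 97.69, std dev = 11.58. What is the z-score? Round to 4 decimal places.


z = (X - mu) / sigma
X - mu = 78.37 - 97.69 = -19.32
z = -19.32 / 11.58 = -322/193 ≈ -1.668394

-1.6684


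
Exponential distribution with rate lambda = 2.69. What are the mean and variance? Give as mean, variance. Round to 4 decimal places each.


mean = 1/lam, var = 1/lam^2
mean = 1 / 2.69 = 100/269 ≈ 0.371747
lam^2 = 2.69^2 = 7.2361
var = 1 / 7.2361 ≈ 0.138196

0.3717, 0.1382


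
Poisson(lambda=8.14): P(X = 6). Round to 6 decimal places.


P = e^(-lam) * lam^k / k!
e^(-8.14) ≈ 0.0002916372
lam^k = 8.14^6 ≈ 290901.813943
k! = 6! = 720
P = 0.0002916372 * 290901.813943 / 720 ≈ 0.117830

0.117830


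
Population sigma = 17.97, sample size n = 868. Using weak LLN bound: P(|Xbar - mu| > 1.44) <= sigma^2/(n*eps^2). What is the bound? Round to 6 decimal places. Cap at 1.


bound = min(1, sigma^2/(n*eps^2))
sigma^2 = 17.97^2 = 322.9209
n*eps^2 = 868 * 1.44^2 = 868 * 2.0736 = 1799.8848
sigma^2/(n*eps^2) = 322.9209 / 1799.8848 ≈ 0.17941198

0.179412


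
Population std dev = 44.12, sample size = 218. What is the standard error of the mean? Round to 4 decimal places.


SE = sigma / sqrt(n)
sqrt(218) ≈ 14.764823
SE = 44.12 / 14.764823 ≈ 2.988183

2.9882


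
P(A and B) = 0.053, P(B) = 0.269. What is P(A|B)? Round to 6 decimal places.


P(A|B) = P(A and B) / P(B) = 0.053 / 0.269 = 53/269 ≈ 0.19702602

0.197026


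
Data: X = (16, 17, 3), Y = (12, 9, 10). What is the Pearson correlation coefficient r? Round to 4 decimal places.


r = sum((xi-xbar)(yi-ybar)) / sqrt(sum((xi-xbar)^2) * sum((yi-ybar)^2))
n = 3, xbar = 36/3 = 12, ybar = 31/3 ≈ 10.333333
Sxy = sum((xi-xbar)(yi-ybar)) = 3
Sxx = sum((xi-xbar)^2) = 122
Syy = sum((yi-ybar)^2) = 14/3 ≈ 4.666667
sqrt(Sxx*Syy) ≈ 23.860707
r = Sxy / sqrt(Sxx*Syy) = 3 / 23.860707 ≈ 0.125730

0.1257


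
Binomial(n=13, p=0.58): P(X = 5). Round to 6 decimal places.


P = C(n,k) * p^k * (1-p)^(n-k)
C(13,5) = 1287
p^k = 0.58^5 ≈ 0.06563568
(1-p)^(n-k) = 0.42^8 ≈ 0.0009682652
P = 1287 * 0.06563568 * 0.0009682652 ≈ 0.081792

0.081792


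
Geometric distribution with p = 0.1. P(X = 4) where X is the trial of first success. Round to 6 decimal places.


P = (1-p)^(k-1) * p
(1-p)^(k-1) = 0.9^3 = 0.729
P = 0.729 * 0.1 = 0.0729

0.072900


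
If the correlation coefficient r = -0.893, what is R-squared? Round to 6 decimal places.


R^2 = r^2 = (-0.893)^2 = 0.797449

0.797449


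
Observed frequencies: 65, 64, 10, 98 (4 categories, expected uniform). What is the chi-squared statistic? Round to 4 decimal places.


chi2 = sum((O-E)^2/E), E = total/4
total = 237, E = 237/4 = 59.25
(65 - 59.25)^2 / 59.25 = 33.0625 / 59.25 = 529/948 ≈ 0.558017
(64 - 59.25)^2 / 59.25 = 22.5625 / 59.25 = 361/948 ≈ 0.380802
(10 - 59.25)^2 / 59.25 = 2425.5625 / 59.25 = 38809/948 ≈ 40.937764
(98 - 59.25)^2 / 59.25 = 1501.5625 / 59.25 = 24025/948 ≈ 25.342827
chi2 = 15931/237 ≈ 67.219409

67.2194


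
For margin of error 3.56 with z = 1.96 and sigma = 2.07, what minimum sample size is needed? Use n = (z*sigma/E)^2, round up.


z*sigma/E = 1.96 * 2.07 / 3.56 = 10143/8900 ≈ 1.139663
(z*sigma/E)^2 ≈ 1.298832
round up: n = 2

2


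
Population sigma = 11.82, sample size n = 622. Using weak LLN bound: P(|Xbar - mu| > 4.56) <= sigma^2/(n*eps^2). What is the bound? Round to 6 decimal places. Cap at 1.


bound = min(1, sigma^2/(n*eps^2))
sigma^2 = 11.82^2 = 139.7124
n*eps^2 = 622 * 4.56^2 = 622 * 20.7936 = 12933.6192
sigma^2/(n*eps^2) = 139.7124 / 12933.6192 ≈ 0.01080227

0.010802


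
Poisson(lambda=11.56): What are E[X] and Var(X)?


E[X] = Var(X) = lambda = 11.56

11.56, 11.56


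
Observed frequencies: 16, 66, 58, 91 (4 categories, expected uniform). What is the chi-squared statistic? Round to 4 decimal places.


chi2 = sum((O-E)^2/E), E = total/4
total = 231, E = 231/4 = 57.75
(16 - 57.75)^2 / 57.75 = 1743.0625 / 57.75 = 27889/924 ≈ 30.182900
(66 - 57.75)^2 / 57.75 = 68.0625 / 57.75 = 33/28 ≈ 1.178571
(58 - 57.75)^2 / 57.75 = 0.0625 / 57.75 = 1/924 ≈ 0.001082
(91 - 57.75)^2 / 57.75 = 1105.5625 / 57.75 = 2527/132 ≈ 19.143939
chi2 = 3889/77 ≈ 50.506494

50.5065


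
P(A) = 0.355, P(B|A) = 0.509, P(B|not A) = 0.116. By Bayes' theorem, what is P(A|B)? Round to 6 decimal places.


P(A|B) = P(B|A)*P(A) / P(B), P(B) = P(B|A)*P(A) + P(B|not A)*P(not A)
P(B|A)*P(A) = 0.509 * 0.355 = 0.180695
P(B|not A)*P(not A) = 0.116 * 0.645 = 0.07482
P(B) = 0.180695 + 0.07482 = 0.255515
P(A|B) = 0.180695 / 0.255515 ≈ 0.70717962

0.707180


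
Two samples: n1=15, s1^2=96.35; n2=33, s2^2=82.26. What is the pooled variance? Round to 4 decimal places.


sp^2 = ((n1-1)*s1^2 + (n2-1)*s2^2)/(n1+n2-2)
(n1-1)*s1^2 = 14 * 96.35 = 1348.9
(n2-1)*s2^2 = 32 * 82.26 = 2632.32
numerator = 1348.9 + 2632.32 = 3981.22
n1+n2-2 = 46
sp^2 = 3981.22 / 46 = 199061/2300 ≈ 86.548261

86.5483


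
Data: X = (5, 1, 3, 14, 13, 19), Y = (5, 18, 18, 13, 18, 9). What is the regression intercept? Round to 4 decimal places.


a = ybar - b*xbar, where b = sum((xi-xbar)(yi-ybar)) / sum((xi-xbar)^2)
n = 6, xbar = 55/6 ≈ 9.166667, ybar = 81/6 = 13.5
Sxy = sum((xi-xbar)(yi-ybar)) = -58.5
Sxx = sum((xi-xbar)^2) = 1541/6 ≈ 256.833333
b = Sxy / Sxx = -351/1541 ≈ -0.227774
a = 13.5 - (-0.227774) * 9.166667 = 24021/1541 ≈ 15.587930

15.5879


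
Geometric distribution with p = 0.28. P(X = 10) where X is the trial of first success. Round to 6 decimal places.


P = (1-p)^(k-1) * p
(1-p)^(k-1) = 0.72^9 ≈ 0.05199870
P = 0.05199870 * 0.28 ≈ 0.01455964

0.014560


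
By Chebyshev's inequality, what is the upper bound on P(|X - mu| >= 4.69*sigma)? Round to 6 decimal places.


P <= 1/k^2
k^2 = 4.69^2 = 21.9961
1/k^2 = 1 / 21.9961 ≈ 0.04546260

0.045463


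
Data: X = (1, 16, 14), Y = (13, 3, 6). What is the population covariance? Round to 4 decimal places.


Cov = (1/n)*sum((xi-xbar)(yi-ybar))
n = 3, xbar = 31/3 ≈ 10.333333, ybar = 22/3 ≈ 7.333333
sum((xi-xbar)(yi-ybar)) = -247/3 ≈ -82.333333
Cov = -82.333333 / 3 = -247/9 ≈ -27.444444

-27.4444


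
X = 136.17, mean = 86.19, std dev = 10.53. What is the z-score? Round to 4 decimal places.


z = (X - mu) / sigma
X - mu = 136.17 - 86.19 = 49.98
z = 49.98 / 10.53 = 1666/351 ≈ 4.746439

4.7464


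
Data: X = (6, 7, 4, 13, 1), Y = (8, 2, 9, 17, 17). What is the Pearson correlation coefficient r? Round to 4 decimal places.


r = sum((xi-xbar)(yi-ybar)) / sqrt(sum((xi-xbar)^2) * sum((yi-ybar)^2))
n = 5, xbar = 31/5 = 6.2, ybar = 53/5 = 10.6
Sxy = sum((xi-xbar)(yi-ybar)) = 7.4
Sxx = sum((xi-xbar)^2) = 78.8
Syy = sum((yi-ybar)^2) = 165.2
sqrt(Sxx*Syy) ≈ 114.095399
r = Sxy / sqrt(Sxx*Syy) = 7.4 / 114.095399 ≈ 0.064858

0.0649


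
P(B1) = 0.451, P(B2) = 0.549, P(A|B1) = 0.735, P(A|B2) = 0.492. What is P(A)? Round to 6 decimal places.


P(A) = P(A|B1)*P(B1) + P(A|B2)*P(B2)
P(A|B1)*P(B1) = 0.735 * 0.451 = 0.331485
P(A|B2)*P(B2) = 0.492 * 0.549 = 0.270108
P(A) = 0.331485 + 0.270108 = 0.601593

0.601593


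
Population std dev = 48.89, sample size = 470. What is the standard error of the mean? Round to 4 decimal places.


SE = sigma / sqrt(n)
sqrt(470) ≈ 21.679483
SE = 48.89 / 21.679483 ≈ 2.255128

2.2551


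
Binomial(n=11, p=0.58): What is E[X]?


E[X] = n*p = 11 * 0.58 = 6.38

6.38


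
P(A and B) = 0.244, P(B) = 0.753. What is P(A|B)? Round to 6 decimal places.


P(A|B) = P(A and B) / P(B) = 0.244 / 0.753 = 244/753 ≈ 0.32403718

0.324037


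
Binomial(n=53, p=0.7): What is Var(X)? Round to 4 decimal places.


Var = n*p*(1-p) = 53 * 0.7 * 0.3 = 11.13

11.1300


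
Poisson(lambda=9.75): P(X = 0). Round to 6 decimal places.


P = e^(-lam) * lam^k / k!
e^(-9.75) ≈ 0.00005829466
lam^k = 9.75^0 = 1
k! = 0! = 1
P = 0.00005829466 * 1 / 1 ≈ 0.000058

0.000058


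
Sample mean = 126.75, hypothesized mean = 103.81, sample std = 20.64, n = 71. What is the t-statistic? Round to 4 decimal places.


t = (xbar - mu0) / (s/sqrt(n))
xbar - mu0 = 126.75 - 103.81 = 22.94
sqrt(71) ≈ 8.42614977
s/sqrt(n) = 20.64 / 8.42614977 ≈ 2.44951734
t = 22.94 / 2.44951734 ≈ 9.365110

9.3651


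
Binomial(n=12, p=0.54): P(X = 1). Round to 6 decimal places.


P = C(n,k) * p^k * (1-p)^(n-k)
C(12,1) = 12
p^k = 0.54^1 = 0.54
(1-p)^(n-k) = 0.46^11 ≈ 0.0001951354
P = 12 * 0.54 * 0.0001951354 ≈ 0.001264

0.001264


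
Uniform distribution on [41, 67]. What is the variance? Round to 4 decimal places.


Var = (b-a)^2 / 12
(b-a)^2 = (67 - 41)^2 = 676
Var = 676/12 ≈ 56.333333

56.3333


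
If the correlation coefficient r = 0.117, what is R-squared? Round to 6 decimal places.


R^2 = r^2 = (0.117)^2 = 0.013689

0.013689


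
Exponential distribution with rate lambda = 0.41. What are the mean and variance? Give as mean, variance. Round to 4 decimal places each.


mean = 1/lam, var = 1/lam^2
mean = 1 / 0.41 = 100/41 ≈ 2.439024
lam^2 = 0.41^2 = 0.1681
var = 1 / 0.1681 = 10000/1681 ≈ 5.948840

2.4390, 5.9488


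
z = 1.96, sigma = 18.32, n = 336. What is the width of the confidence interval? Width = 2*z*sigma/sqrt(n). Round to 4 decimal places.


width = 2*z*sigma/sqrt(n)
2*z*sigma = 2 * 1.96 * 18.32 = 71.8144
sqrt(336) ≈ 18.330303
width = 71.8144 / 18.330303 ≈ 3.917797

3.9178


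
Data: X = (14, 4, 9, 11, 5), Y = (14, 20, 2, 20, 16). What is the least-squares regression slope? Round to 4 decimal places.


b = sum((xi-xbar)(yi-ybar)) / sum((xi-xbar)^2)
n = 5, xbar = 43/5 = 8.6, ybar = 72/5 = 14.4
Sxy = sum((xi-xbar)(yi-ybar)) = -25.2
Sxx = sum((xi-xbar)^2) = 69.2
b = Sxy / Sxx = -63/173 ≈ -0.364162

-0.3642


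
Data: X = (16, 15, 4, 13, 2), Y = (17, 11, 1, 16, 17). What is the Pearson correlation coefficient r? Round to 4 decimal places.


r = sum((xi-xbar)(yi-ybar)) / sqrt(sum((xi-xbar)^2) * sum((yi-ybar)^2))
n = 5, xbar = 50/5 = 10, ybar = 62/5 = 12.4
Sxy = sum((xi-xbar)(yi-ybar)) = 63
Sxx = sum((xi-xbar)^2) = 170
Syy = sum((yi-ybar)^2) = 187.2
sqrt(Sxx*Syy) ≈ 178.392825
r = Sxy / sqrt(Sxx*Syy) = 63 / 178.392825 ≈ 0.353153

0.3532


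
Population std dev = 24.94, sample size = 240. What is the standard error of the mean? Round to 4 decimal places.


SE = sigma / sqrt(n)
sqrt(240) ≈ 15.491933
SE = 24.94 / 15.491933 ≈ 1.609870

1.6099


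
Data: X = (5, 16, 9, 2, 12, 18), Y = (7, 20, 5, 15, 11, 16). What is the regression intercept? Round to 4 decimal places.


a = ybar - b*xbar, where b = sum((xi-xbar)(yi-ybar)) / sum((xi-xbar)^2)
n = 6, xbar = 62/6 = 31/3 ≈ 10.333333, ybar = 74/6 = 37/3 ≈ 12.333333
Sxy = sum((xi-xbar)(yi-ybar)) = 256/3 ≈ 85.333333
Sxx = sum((xi-xbar)^2) = 580/3 ≈ 193.333333
b = Sxy / Sxx = 64/145 ≈ 0.441379
a = 12.333333 - 0.441379 * 10.333333 = 1127/145 ≈ 7.772414

7.7724


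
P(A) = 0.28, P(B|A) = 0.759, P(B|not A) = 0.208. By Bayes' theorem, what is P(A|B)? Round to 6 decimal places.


P(A|B) = P(B|A)*P(A) / P(B), P(B) = P(B|A)*P(A) + P(B|not A)*P(not A)
P(B|A)*P(A) = 0.759 * 0.28 = 0.21252
P(B|not A)*P(not A) = 0.208 * 0.72 = 0.14976
P(B) = 0.21252 + 0.14976 = 0.36228
P(A|B) = 0.21252 / 0.36228 = 1771/3019 ≈ 0.58661809

0.586618


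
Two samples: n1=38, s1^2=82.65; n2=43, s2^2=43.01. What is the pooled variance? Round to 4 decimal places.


sp^2 = ((n1-1)*s1^2 + (n2-1)*s2^2)/(n1+n2-2)
(n1-1)*s1^2 = 37 * 82.65 = 3058.05
(n2-1)*s2^2 = 42 * 43.01 = 1806.42
numerator = 3058.05 + 1806.42 = 4864.47
n1+n2-2 = 79
sp^2 = 4864.47 / 79 = 486447/7900 ≈ 61.575570

61.5756


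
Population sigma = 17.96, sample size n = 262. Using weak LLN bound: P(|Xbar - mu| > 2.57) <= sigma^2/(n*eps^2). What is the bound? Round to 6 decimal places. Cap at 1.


bound = min(1, sigma^2/(n*eps^2))
sigma^2 = 17.96^2 = 322.5616
n*eps^2 = 262 * 2.57^2 = 262 * 6.6049 = 1730.4838
sigma^2/(n*eps^2) = 322.5616 / 1730.4838 ≈ 0.18639966

0.186400


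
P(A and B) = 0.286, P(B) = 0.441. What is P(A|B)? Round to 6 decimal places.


P(A|B) = P(A and B) / P(B) = 0.286 / 0.441 = 286/441 ≈ 0.64852608

0.648526


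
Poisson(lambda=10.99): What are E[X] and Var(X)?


E[X] = Var(X) = lambda = 10.99

10.99, 10.99


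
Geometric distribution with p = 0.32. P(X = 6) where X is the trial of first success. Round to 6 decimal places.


P = (1-p)^(k-1) * p
(1-p)^(k-1) = 0.68^5 ≈ 0.1453934
P = 0.1453934 * 0.32 ≈ 0.04652587

0.046526


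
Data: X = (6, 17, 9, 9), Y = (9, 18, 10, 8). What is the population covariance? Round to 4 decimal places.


Cov = (1/n)*sum((xi-xbar)(yi-ybar))
n = 4, xbar = 41/4 = 10.25, ybar = 45/4 = 11.25
sum((xi-xbar)(yi-ybar)) = 60.75
Cov = 60.75 / 4 = 15.1875

15.1875


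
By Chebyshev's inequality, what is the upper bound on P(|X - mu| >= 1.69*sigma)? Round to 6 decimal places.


P <= 1/k^2
k^2 = 1.69^2 = 2.8561
1/k^2 = 1 / 2.8561 ≈ 0.35012780

0.350128


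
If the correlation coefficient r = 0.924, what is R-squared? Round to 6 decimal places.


R^2 = r^2 = (0.924)^2 = 0.853776

0.853776


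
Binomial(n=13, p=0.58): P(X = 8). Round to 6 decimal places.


P = C(n,k) * p^k * (1-p)^(n-k)
C(13,8) = 1287
p^k = 0.58^8 ≈ 0.01280631
(1-p)^(n-k) = 0.42^5 ≈ 0.01306912
P = 1287 * 0.01280631 * 0.01306912 ≈ 0.215402

0.215402


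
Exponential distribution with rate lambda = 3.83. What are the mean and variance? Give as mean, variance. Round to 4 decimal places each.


mean = 1/lam, var = 1/lam^2
mean = 1 / 3.83 = 100/383 ≈ 0.261097
lam^2 = 3.83^2 = 14.6689
var = 1 / 14.6689 ≈ 0.068171

0.2611, 0.0682


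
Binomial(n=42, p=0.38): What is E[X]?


E[X] = n*p = 42 * 0.38 = 15.96

15.96


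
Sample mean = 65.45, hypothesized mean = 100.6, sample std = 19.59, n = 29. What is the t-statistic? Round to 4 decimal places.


t = (xbar - mu0) / (s/sqrt(n))
xbar - mu0 = 65.45 - 100.6 = -35.15
sqrt(29) ≈ 5.38516481
s/sqrt(n) = 19.59 / 5.38516481 ≈ 3.63777167
t = -35.15 / 3.63777167 ≈ -9.662509

-9.6625


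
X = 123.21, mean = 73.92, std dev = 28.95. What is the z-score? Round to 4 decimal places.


z = (X - mu) / sigma
X - mu = 123.21 - 73.92 = 49.29
z = 49.29 / 28.95 = 1643/965 ≈ 1.702591

1.7026


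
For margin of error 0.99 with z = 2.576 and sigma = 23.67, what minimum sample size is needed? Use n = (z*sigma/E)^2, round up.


z*sigma/E = 2.576 * 23.67 / 0.99 = 84686/1375 ≈ 61.589818
(z*sigma/E)^2 ≈ 3793.305704
round up: n = 3794

3794


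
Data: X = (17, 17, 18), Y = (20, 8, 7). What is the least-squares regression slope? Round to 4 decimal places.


b = sum((xi-xbar)(yi-ybar)) / sum((xi-xbar)^2)
n = 3, xbar = 52/3 ≈ 17.333333, ybar = 35/3 ≈ 11.666667
Sxy = sum((xi-xbar)(yi-ybar)) = -14/3 ≈ -4.666667
Sxx = sum((xi-xbar)^2) = 2/3 ≈ 0.666667
b = Sxy / Sxx = -7

-7.0000


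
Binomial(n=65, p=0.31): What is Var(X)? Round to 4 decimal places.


Var = n*p*(1-p) = 65 * 0.31 * 0.69 = 13.9035

13.9035


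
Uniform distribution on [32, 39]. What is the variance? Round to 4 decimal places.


Var = (b-a)^2 / 12
(b-a)^2 = (39 - 32)^2 = 49
Var = 49/12 ≈ 4.083333

4.0833


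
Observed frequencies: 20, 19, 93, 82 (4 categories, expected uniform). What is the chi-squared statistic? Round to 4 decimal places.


chi2 = sum((O-E)^2/E), E = total/4
total = 214, E = 214/4 = 53.5
(20 - 53.5)^2 / 53.5 = 1122.25 / 53.5 = 4489/214 ≈ 20.976636
(19 - 53.5)^2 / 53.5 = 1190.25 / 53.5 = 4761/214 ≈ 22.247664
(93 - 53.5)^2 / 53.5 = 1560.25 / 53.5 = 6241/214 ≈ 29.163551
(82 - 53.5)^2 / 53.5 = 812.25 / 53.5 = 3249/214 ≈ 15.182243
chi2 = 9370/107 ≈ 87.570093

87.5701


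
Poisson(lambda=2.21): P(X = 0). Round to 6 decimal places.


P = e^(-lam) * lam^k / k!
e^(-2.21) ≈ 0.1097006
lam^k = 2.21^0 = 1
k! = 0! = 1
P = 0.1097006 * 1 / 1 ≈ 0.109701

0.109701


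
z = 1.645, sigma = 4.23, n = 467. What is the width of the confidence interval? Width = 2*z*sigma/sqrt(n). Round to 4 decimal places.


width = 2*z*sigma/sqrt(n)
2*z*sigma = 2 * 1.645 * 4.23 = 13.9167
sqrt(467) ≈ 21.610183
width = 13.9167 / 21.610183 ≈ 0.643988

0.6440


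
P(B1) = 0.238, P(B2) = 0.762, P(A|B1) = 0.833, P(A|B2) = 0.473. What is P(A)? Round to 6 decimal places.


P(A) = P(A|B1)*P(B1) + P(A|B2)*P(B2)
P(A|B1)*P(B1) = 0.833 * 0.238 = 0.198254
P(A|B2)*P(B2) = 0.473 * 0.762 = 0.360426
P(A) = 0.198254 + 0.360426 = 0.55868

0.558680


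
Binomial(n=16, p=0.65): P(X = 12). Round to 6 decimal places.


P = C(n,k) * p^k * (1-p)^(n-k)
C(16,12) = 1820
p^k = 0.65^12 ≈ 0.005688009
(1-p)^(n-k) = 0.35^4 = 0.01500625
P = 1820 * 0.005688009 * 0.01500625 ≈ 0.155347

0.155347


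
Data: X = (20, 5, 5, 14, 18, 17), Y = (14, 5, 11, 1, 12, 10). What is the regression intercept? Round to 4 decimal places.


a = ybar - b*xbar, where b = sum((xi-xbar)(yi-ybar)) / sum((xi-xbar)^2)
n = 6, xbar = 79/6 ≈ 13.166667, ybar = 53/6 ≈ 8.833333
Sxy = sum((xi-xbar)(yi-ybar)) = 373/6 ≈ 62.166667
Sxx = sum((xi-xbar)^2) = 1313/6 ≈ 218.833333
b = Sxy / Sxx = 373/1313 ≈ 0.284082
a = 8.833333 - 0.284082 * 13.166667 = 6687/1313 ≈ 5.092917

5.0929


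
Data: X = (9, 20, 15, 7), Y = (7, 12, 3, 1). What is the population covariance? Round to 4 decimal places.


Cov = (1/n)*sum((xi-xbar)(yi-ybar))
n = 4, xbar = 51/4 = 12.75, ybar = 23/4 = 5.75
sum((xi-xbar)(yi-ybar)) = 61.75
Cov = 61.75 / 4 = 15.4375

15.4375


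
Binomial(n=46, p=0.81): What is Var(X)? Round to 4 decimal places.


Var = n*p*(1-p) = 46 * 0.81 * 0.19 = 7.0794

7.0794


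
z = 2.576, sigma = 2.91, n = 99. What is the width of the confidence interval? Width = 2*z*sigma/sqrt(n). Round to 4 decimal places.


width = 2*z*sigma/sqrt(n)
2*z*sigma = 2 * 2.576 * 2.91 = 14.99232
sqrt(99) ≈ 9.949874
width = 14.99232 / 9.949874 ≈ 1.506785

1.5068


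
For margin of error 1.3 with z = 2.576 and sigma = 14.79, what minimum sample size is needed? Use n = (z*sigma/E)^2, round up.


z*sigma/E = 2.576 * 14.79 / 1.3 = 238119/8125 ≈ 29.306954
(z*sigma/E)^2 ≈ 858.897544
round up: n = 859

859


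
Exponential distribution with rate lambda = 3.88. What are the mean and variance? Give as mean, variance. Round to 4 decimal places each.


mean = 1/lam, var = 1/lam^2
mean = 1 / 3.88 = 25/97 ≈ 0.257732
lam^2 = 3.88^2 = 15.0544
var = 1 / 15.0544 = 625/9409 ≈ 0.066426

0.2577, 0.0664


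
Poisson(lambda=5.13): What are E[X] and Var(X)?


E[X] = Var(X) = lambda = 5.13

5.13, 5.13


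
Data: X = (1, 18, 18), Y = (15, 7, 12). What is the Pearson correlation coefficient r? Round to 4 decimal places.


r = sum((xi-xbar)(yi-ybar)) / sqrt(sum((xi-xbar)^2) * sum((yi-ybar)^2))
n = 3, xbar = 37/3 ≈ 12.333333, ybar = 34/3 ≈ 11.333333
Sxy = sum((xi-xbar)(yi-ybar)) = -187/3 ≈ -62.333333
Sxx = sum((xi-xbar)^2) = 578/3 ≈ 192.666667
Syy = sum((yi-ybar)^2) = 98/3 ≈ 32.666667
sqrt(Sxx*Syy) = 238/3 ≈ 79.333333
r = Sxy / sqrt(Sxx*Syy) = -62.333333 / 79.333333 = -11/14 ≈ -0.785714

-0.7857


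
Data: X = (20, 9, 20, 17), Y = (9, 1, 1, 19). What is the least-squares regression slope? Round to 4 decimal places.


b = sum((xi-xbar)(yi-ybar)) / sum((xi-xbar)^2)
n = 4, xbar = 66/4 = 16.5, ybar = 30/4 = 7.5
Sxy = sum((xi-xbar)(yi-ybar)) = 37
Sxx = sum((xi-xbar)^2) = 81
b = Sxy / Sxx = 37/81 ≈ 0.456790

0.4568


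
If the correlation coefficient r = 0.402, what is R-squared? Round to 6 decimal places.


R^2 = r^2 = (0.402)^2 = 0.161604

0.161604


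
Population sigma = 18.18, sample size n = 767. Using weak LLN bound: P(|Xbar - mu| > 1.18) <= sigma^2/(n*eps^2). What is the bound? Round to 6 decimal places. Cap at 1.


bound = min(1, sigma^2/(n*eps^2))
sigma^2 = 18.18^2 = 330.5124
n*eps^2 = 767 * 1.18^2 = 767 * 1.3924 = 1067.9708
sigma^2/(n*eps^2) = 330.5124 / 1067.9708 ≈ 0.30947700

0.309477


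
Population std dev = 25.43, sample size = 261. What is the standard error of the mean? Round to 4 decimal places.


SE = sigma / sqrt(n)
sqrt(261) ≈ 16.155494
SE = 25.43 / 16.155494 ≈ 1.574077

1.5741


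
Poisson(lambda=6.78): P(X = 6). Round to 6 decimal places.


P = e^(-lam) * lam^k / k!
e^(-6.78) ≈ 0.001136275
lam^k = 6.78^6 ≈ 97135.540970
k! = 6! = 720
P = 0.001136275 * 97135.540970 / 720 ≈ 0.153295

0.153295


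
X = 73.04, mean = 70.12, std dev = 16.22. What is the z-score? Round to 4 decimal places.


z = (X - mu) / sigma
X - mu = 73.04 - 70.12 = 2.92
z = 2.92 / 16.22 = 146/811 ≈ 0.180025

0.1800


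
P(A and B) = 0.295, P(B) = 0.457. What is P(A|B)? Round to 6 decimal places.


P(A|B) = P(A and B) / P(B) = 0.295 / 0.457 = 295/457 ≈ 0.64551422

0.645514


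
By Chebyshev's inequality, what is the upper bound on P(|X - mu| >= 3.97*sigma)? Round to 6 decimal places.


P <= 1/k^2
k^2 = 3.97^2 = 15.7609
1/k^2 = 1 / 15.7609 ≈ 0.06344815

0.063448


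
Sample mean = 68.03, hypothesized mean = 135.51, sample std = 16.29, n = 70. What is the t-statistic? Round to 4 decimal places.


t = (xbar - mu0) / (s/sqrt(n))
xbar - mu0 = 68.03 - 135.51 = -67.48
sqrt(70) ≈ 8.36660027
s/sqrt(n) = 16.29 / 8.36660027 ≈ 1.94702740
t = -67.48 / 1.94702740 ≈ -34.657961

-34.6580


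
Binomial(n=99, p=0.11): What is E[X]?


E[X] = n*p = 99 * 0.11 = 10.89

10.89


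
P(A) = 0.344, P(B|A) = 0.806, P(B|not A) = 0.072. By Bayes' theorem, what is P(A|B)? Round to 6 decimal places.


P(A|B) = P(B|A)*P(A) / P(B), P(B) = P(B|A)*P(A) + P(B|not A)*P(not A)
P(B|A)*P(A) = 0.806 * 0.344 = 0.277264
P(B|not A)*P(not A) = 0.072 * 0.656 = 0.047232
P(B) = 0.277264 + 0.047232 = 0.324496
P(A|B) = 0.277264 / 0.324496 ≈ 0.85444505

0.854445


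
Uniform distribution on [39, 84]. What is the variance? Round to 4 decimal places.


Var = (b-a)^2 / 12
(b-a)^2 = (84 - 39)^2 = 2025
Var = 2025/12 = 168.75

168.7500


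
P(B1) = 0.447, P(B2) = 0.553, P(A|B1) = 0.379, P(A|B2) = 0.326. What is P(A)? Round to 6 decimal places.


P(A) = P(A|B1)*P(B1) + P(A|B2)*P(B2)
P(A|B1)*P(B1) = 0.379 * 0.447 = 0.169413
P(A|B2)*P(B2) = 0.326 * 0.553 = 0.180278
P(A) = 0.169413 + 0.180278 = 0.349691

0.349691


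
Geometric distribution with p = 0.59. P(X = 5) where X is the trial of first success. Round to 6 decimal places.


P = (1-p)^(k-1) * p
(1-p)^(k-1) = 0.41^4 = 0.02825761
P = 0.02825761 * 0.59 ≈ 0.01667199

0.016672


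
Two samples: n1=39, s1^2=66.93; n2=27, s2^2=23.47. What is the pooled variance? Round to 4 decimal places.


sp^2 = ((n1-1)*s1^2 + (n2-1)*s2^2)/(n1+n2-2)
(n1-1)*s1^2 = 38 * 66.93 = 2543.34
(n2-1)*s2^2 = 26 * 23.47 = 610.22
numerator = 2543.34 + 610.22 = 3153.56
n1+n2-2 = 64
sp^2 = 3153.56 / 64 = 49.274375

49.2744


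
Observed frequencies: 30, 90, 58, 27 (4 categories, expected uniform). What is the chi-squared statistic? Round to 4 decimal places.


chi2 = sum((O-E)^2/E), E = total/4
total = 205, E = 205/4 = 51.25
(30 - 51.25)^2 / 51.25 = 451.5625 / 51.25 = 1445/164 ≈ 8.810976
(90 - 51.25)^2 / 51.25 = 1501.5625 / 51.25 = 4805/164 ≈ 29.298780
(58 - 51.25)^2 / 51.25 = 45.5625 / 51.25 = 729/820 ≈ 0.889024
(27 - 51.25)^2 / 51.25 = 588.0625 / 51.25 = 9409/820 ≈ 11.474390
chi2 = 10347/205 ≈ 50.473171

50.4732
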